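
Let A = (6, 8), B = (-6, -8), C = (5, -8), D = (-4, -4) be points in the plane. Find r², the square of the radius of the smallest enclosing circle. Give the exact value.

The minimum enclosing circle of a finite set is fixed by two of the points (as a diameter) or three (as a circumcircle).
The farthest pair is A–B with squared distance 400. The circle on this segment as diameter has centre (0, 0) and r² = 400/4 = 100.
Check C: distance² to centre = 89 ≤ 100, so it lies inside.
All remaining points lie in this disk, and no smaller disk contains both endpoints, so this is the minimum enclosing circle.

100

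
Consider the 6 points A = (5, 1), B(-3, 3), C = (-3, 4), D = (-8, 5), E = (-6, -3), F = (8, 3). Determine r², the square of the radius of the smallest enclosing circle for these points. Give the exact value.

64090/961

A smallest enclosing disk is always determined by at most three of the input points on its boundary.
The minimum enclosing circle is determined by three boundary points: D, E, F.
Their circumcentre is (-5/31, 84/31) with r² = 64090/961.
The farthest remaining point A is at distance² 28409/961 ≤ 64090/961.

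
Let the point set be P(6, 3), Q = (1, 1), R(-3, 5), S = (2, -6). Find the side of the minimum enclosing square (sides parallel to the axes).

The bounding box has width 9 and height 11.
An axis-aligned square enclosing the set must have side ≥ max(width, height).
So the minimum side is max(9, 11) = 11.

11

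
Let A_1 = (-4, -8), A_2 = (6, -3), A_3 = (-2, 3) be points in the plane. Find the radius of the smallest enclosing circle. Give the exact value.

Side lengths²: A_1A_2² = 125, A_1A_3² = 125, A_2A_3² = 100.
Since A_1A_3² = 125 < 125 + 100 = 225, the triangle is acute, so the smallest enclosing circle is the circumcircle.
Circumcentre = (-0.25, -3), r² = 39.0625.
r = √(39.0625) = 6.25.

6.25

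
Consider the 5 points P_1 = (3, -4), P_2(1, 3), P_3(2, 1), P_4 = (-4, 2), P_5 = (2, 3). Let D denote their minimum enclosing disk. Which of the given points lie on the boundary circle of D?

P_1, P_4, P_5

By Welzl's lemma the MEC is supported by two points (diametrically opposite) or three points (on a circumcircle).
The minimum enclosing circle is determined by three boundary points: P_1, P_4, P_5.
Their circumcentre is (-37/86, -79/86) with r² = 78625/3698.
The farthest remaining point P_2 is at distance² 64349/3698 ≤ 78625/3698.
The points at distance exactly r from the centre are P_1, P_4, P_5 — 3 points.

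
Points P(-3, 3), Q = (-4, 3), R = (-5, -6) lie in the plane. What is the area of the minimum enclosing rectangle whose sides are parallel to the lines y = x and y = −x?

In coordinates u = x + y, v = x − y the rectangle is axis-aligned; the map (x,y)→(u,v) scales areas by 2.
u-values: 0, -1, -11; range = 0 − (-11) = 11.
v-values: -6, -7, 1; range = 1 − (-7) = 8.
Area = (11 × 8) / 2 = 44.

44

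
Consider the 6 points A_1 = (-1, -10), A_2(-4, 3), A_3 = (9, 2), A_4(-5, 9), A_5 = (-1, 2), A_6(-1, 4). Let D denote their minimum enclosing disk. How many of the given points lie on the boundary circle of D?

By Welzl's lemma the MEC is supported by two points (diametrically opposite) or three points (on a circumcircle).
The minimum enclosing circle is determined by three boundary points: A_1, A_3, A_4.
Their circumcentre is (-13/17, -1/34) with r² = 114985/1156.
The farthest remaining point A_2 is at distance² 22709/1156 ≤ 114985/1156.
The points at distance exactly r from the centre are A_1, A_3, A_4 — 3 points.

3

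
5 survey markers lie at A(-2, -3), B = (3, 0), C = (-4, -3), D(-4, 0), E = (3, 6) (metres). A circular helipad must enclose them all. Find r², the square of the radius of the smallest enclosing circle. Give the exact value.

The minimum enclosing circle of a finite set is fixed by two of the points (as a diameter) or three (as a circumcircle).
The farthest pair is C–E with squared distance 130. The circle on this segment as diameter has centre (-0.5, 1.5) and r² = 130/4 = 32.5.
Check A: distance² to centre = 22.5 ≤ 32.5, so it lies inside.
All remaining points lie in this disk, and no smaller disk contains both endpoints, so this is the minimum enclosing circle.

32.5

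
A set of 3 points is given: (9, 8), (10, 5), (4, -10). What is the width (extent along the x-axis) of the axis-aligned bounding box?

6

max x = 10, min x = 4, so width = 6.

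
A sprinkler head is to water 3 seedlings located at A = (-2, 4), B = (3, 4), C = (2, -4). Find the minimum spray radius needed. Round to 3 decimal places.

Side lengths²: AB² = 25, AC² = 80, BC² = 65.
Since AC² = 80 < 65 + 25 = 90, the triangle is acute, so the smallest enclosing circle is the circumcircle.
Circumcentre = (0.5, 0.25), r² = 20.3125.
r = √(20.3125) ≈ 4.507.

4.507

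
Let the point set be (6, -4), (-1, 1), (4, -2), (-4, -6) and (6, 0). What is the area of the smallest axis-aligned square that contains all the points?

The bounding box has width 10 and height 7.
An axis-aligned square enclosing the set must have side ≥ max(width, height).
So the minimum side is max(10, 7) = 10.
Area = 10² = 100.

100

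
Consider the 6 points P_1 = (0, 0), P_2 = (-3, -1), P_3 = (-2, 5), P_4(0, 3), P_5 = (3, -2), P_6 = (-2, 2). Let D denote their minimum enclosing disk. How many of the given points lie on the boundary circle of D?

3

The minimum enclosing circle of a finite set is fixed by two of the points (as a diameter) or three (as a circumcircle).
The farthest pair is P_3–P_5 with squared distance 74. The circle on this segment as diameter has centre (0.5, 1.5) and r² = 74/4 = 18.5.
Check P_1: distance² to centre = 2.5 ≤ 18.5, so it lies inside.
All remaining points lie in this disk, and no smaller disk contains both endpoints, so this is the minimum enclosing circle.
The points at distance exactly r from the centre are P_2, P_3, P_5 — 3 points.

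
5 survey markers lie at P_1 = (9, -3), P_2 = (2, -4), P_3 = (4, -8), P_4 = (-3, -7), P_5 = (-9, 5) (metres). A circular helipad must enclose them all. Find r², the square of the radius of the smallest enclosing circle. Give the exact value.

The farthest pair is P_1–P_5 with squared distance 388. The circle on this segment as diameter has centre (0, 1) and r² = 388/4 = 97.
Check P_2: distance² to centre = 29 ≤ 97, so it lies inside.
All remaining points lie in this disk, and no smaller disk contains both endpoints, so this is the minimum enclosing circle.

97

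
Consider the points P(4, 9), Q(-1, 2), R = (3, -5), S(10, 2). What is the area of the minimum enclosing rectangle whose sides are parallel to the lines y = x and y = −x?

In coordinates u = x + y, v = x − y the rectangle is axis-aligned; the map (x,y)→(u,v) scales areas by 2.
u-values: 13, 1, -2, 12; range = 13 − (-2) = 15.
v-values: -5, -3, 8, 8; range = 8 − (-5) = 13.
Area = (15 × 13) / 2 = 97.5.

97.5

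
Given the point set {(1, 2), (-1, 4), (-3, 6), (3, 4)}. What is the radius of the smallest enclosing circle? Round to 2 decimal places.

3.16

The minimum enclosing circle of a finite set is fixed by two of the points (as a diameter) or three (as a circumcircle).
The farthest pair is (-3, 6)–(3, 4) with squared distance 40. The circle on this segment as diameter has centre (0, 5) and r² = 40/4 = 10.
Check (1, 2): distance² to centre = 10 ≤ 10, so it lies inside.
All remaining points lie in this disk, and no smaller disk contains both endpoints, so this is the minimum enclosing circle.
r = √10 ≈ 3.16.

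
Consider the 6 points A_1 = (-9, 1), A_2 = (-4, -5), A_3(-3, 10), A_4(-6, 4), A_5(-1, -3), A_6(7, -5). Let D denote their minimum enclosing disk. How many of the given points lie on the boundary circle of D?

3

A smallest enclosing disk is always determined by at most three of the input points on its boundary.
The minimum enclosing circle is determined by three boundary points: A_1, A_3, A_6.
Their circumcentre is (0.25, 4/3) with r² = 12337/144.
The farthest remaining point A_2 is at distance² 8377/144 ≤ 12337/144.
The points at distance exactly r from the centre are A_1, A_3, A_6 — 3 points.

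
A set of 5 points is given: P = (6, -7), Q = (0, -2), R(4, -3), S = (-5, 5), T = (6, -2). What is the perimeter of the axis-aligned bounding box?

Width = max x − min x = 6 − (-5) = 11.
Height = max y − min y = 5 − (-7) = 12.
Perimeter = 2(11 + 12) = 46.

46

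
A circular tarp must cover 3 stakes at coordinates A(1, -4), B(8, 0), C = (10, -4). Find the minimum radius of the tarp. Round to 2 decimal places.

Side lengths²: AB² = 65, AC² = 81, BC² = 20.
Since AC² = 81 < 65 + 20 = 85, the triangle is acute, so the smallest enclosing circle is the circumcircle.
Circumcentre = (5.5, -3.75), r² = 20.3125.
r = √(20.3125) ≈ 4.51.

4.51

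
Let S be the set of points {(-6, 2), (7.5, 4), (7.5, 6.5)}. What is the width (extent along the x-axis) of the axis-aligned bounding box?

13.5

max x = 7.5, min x = -6, so width = 13.5.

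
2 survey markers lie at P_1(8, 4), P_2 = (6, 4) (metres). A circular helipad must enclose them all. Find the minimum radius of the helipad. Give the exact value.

1

The smallest circle enclosing two points has them as diameter endpoints.
Centre = midpoint = (7, 4); r² = |P_1P_2|²/4 = 4/4 = 1.
r = √1 = 1.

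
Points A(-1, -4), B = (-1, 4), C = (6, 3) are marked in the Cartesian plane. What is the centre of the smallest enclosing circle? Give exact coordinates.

Side lengths²: AB² = 64, AC² = 98, BC² = 50.
Since AC² = 98 < 64 + 50 = 114, the triangle is acute, so the smallest enclosing circle is the circumcircle.
Circumcentre = (2, 0), r² = 25.
Centre = (2, 0).

(2, 0)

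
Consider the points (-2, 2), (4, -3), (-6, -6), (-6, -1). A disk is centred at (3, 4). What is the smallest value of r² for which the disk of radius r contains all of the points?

181

The required radius is the distance from (3, 4) to the farthest point.
Squared distances: 29, 50, 181, 106.
Maximum is 181, attained at (-6, -6).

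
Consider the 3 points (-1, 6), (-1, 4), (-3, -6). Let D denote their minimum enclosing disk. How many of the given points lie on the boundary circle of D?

2

Call the three points A, B, C in the order given.
Side lengths²: AB² = 4, AC² = 148, BC² = 104.
Since AC² = 148 ≥ 104 + 4 = 108, the angle opposite AC is not acute, so the smallest enclosing circle has AC as diameter.
Centre = midpoint of AC = (-2, 0), r² = 148/4 = 37.
The points at distance exactly r from the centre are (-1, 6), (-3, -6) — 2 points.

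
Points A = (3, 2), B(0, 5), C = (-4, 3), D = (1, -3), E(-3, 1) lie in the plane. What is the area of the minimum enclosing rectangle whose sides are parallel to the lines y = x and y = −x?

In coordinates u = x + y, v = x − y the rectangle is axis-aligned; the map (x,y)→(u,v) scales areas by 2.
u-values: 5, 5, -1, -2, -2; range = 5 − (-2) = 7.
v-values: 1, -5, -7, 4, -4; range = 4 − (-7) = 11.
Area = (7 × 11) / 2 = 38.5.

38.5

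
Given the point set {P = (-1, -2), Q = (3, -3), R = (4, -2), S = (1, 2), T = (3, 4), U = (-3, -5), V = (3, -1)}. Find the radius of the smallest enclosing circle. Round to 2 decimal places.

5.41

The farthest pair is T–U with squared distance 117. The circle on this segment as diameter has centre (0, -0.5) and r² = 117/4 = 29.25.
Check P: distance² to centre = 3.25 ≤ 29.25, so it lies inside.
All remaining points lie in this disk, and no smaller disk contains both endpoints, so this is the minimum enclosing circle.
r = √(29.25) ≈ 5.41.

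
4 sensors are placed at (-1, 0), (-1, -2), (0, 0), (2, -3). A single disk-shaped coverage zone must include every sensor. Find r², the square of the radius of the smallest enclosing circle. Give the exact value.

By Welzl's lemma the MEC is supported by two points (diametrically opposite) or three points (on a circumcircle).
The farthest pair is (-1, 0)–(2, -3) with squared distance 18. The circle on this segment as diameter has centre (0.5, -1.5) and r² = 18/4 = 4.5.
Check (-1, -2): distance² to centre = 2.5 ≤ 4.5, so it lies inside.
All remaining points lie in this disk, and no smaller disk contains both endpoints, so this is the minimum enclosing circle.

4.5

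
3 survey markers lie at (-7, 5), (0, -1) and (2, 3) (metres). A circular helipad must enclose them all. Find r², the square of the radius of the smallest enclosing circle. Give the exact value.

Call the three points A, B, C in the order given.
Side lengths²: AB² = 85, AC² = 85, BC² = 20.
Since AC² = 85 < 85 + 20 = 105, the triangle is acute, so the smallest enclosing circle is the circumcircle.
Circumcentre = (-2.75, 2.875), r² = 22.578125.

22.578125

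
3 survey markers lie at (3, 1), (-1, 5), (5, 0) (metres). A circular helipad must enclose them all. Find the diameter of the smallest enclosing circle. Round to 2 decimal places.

7.81

Call the three points A, B, C in the order given.
Side lengths²: AB² = 32, AC² = 5, BC² = 61.
Since BC² = 61 ≥ 32 + 5 = 37, the angle opposite BC is not acute, so the smallest enclosing circle has BC as diameter.
Centre = midpoint of BC = (2, 2.5), r² = 61/4 = 15.25.
Diameter = 2r = 2√(15.25) ≈ 7.81.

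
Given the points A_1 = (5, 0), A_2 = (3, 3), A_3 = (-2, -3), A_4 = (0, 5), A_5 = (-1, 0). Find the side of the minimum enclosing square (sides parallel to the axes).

8

The bounding box has width 7 and height 8.
An axis-aligned square enclosing the set must have side ≥ max(width, height).
So the minimum side is max(7, 8) = 8.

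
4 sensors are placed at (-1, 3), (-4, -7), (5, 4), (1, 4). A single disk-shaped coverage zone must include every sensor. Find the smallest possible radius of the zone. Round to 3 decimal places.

The farthest pair is (-4, -7)–(5, 4) with squared distance 202. The circle on this segment as diameter has centre (0.5, -1.5) and r² = 202/4 = 50.5.
Check (-1, 3): distance² to centre = 22.5 ≤ 50.5, so it lies inside.
All remaining points lie in this disk, and no smaller disk contains both endpoints, so this is the minimum enclosing circle.
r = √(50.5) ≈ 7.106.

7.106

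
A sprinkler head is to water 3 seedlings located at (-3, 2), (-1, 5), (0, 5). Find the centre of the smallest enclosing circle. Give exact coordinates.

(-1.5, 3.5)

Call the three points A, B, C in the order given.
Side lengths²: AB² = 13, AC² = 18, BC² = 1.
Since AC² = 18 ≥ 13 + 1 = 14, the angle opposite AC is not acute, so the smallest enclosing circle has AC as diameter.
Centre = midpoint of AC = (-1.5, 3.5), r² = 18/4 = 4.5.
Centre = (-1.5, 3.5).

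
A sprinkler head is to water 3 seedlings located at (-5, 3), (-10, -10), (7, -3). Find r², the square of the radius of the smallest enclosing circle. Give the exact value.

81965/961

Call the three points A, B, C in the order given.
Side lengths²: AB² = 194, AC² = 180, BC² = 338.
Since BC² = 338 < 194 + 180 = 374, the triangle is acute, so the smallest enclosing circle is the circumcircle.
Circumcentre = (-57/31, -176/31), r² = 81965/961.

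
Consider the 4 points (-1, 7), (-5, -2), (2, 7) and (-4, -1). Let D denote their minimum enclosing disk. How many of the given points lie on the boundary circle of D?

The minimum enclosing circle of a finite set is fixed by two of the points (as a diameter) or three (as a circumcircle).
The farthest pair is (-5, -2)–(2, 7) with squared distance 130. The circle on this segment as diameter has centre (-1.5, 2.5) and r² = 130/4 = 32.5.
Check (-1, 7): distance² to centre = 20.5 ≤ 32.5, so it lies inside.
All remaining points lie in this disk, and no smaller disk contains both endpoints, so this is the minimum enclosing circle.
The points at distance exactly r from the centre are (-5, -2), (2, 7) — 2 points.

2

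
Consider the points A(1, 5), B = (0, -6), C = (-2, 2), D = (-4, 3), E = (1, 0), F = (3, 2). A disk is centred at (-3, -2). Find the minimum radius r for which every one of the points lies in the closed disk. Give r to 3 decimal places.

The required radius is the distance from (-3, -2) to the farthest point.
Squared distances: 65, 25, 17, 26, 20, 52.
Maximum is 65, attained at A.
r = √65 ≈ 8.062.

8.062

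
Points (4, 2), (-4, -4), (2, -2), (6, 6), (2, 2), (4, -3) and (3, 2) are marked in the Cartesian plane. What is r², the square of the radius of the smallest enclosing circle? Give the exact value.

A smallest enclosing disk is always determined by at most three of the input points on its boundary.
The farthest pair is (-4, -4)–(6, 6) with squared distance 200. The circle on this segment as diameter has centre (1, 1) and r² = 200/4 = 50.
Check (4, 2): distance² to centre = 10 ≤ 50, so it lies inside.
All remaining points lie in this disk, and no smaller disk contains both endpoints, so this is the minimum enclosing circle.

50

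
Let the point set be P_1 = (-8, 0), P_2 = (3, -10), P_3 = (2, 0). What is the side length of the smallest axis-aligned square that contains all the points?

The bounding box has width 11 and height 10.
An axis-aligned square enclosing the set must have side ≥ max(width, height).
So the minimum side is max(11, 10) = 11.

11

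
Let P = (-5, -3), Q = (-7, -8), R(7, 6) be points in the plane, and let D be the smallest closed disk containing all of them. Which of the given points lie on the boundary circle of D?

Side lengths²: PQ² = 29, PR² = 225, QR² = 392.
Since QR² = 392 ≥ 225 + 29 = 254, the angle opposite QR is not acute, so the smallest enclosing circle has QR as diameter.
Centre = midpoint of QR = (0, -1), r² = 392/4 = 98.
The points at distance exactly r from the centre are Q, R — 2 points.

Q, R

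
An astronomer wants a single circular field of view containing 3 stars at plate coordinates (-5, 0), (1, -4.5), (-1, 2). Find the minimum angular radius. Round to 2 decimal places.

3.80

Call the three points A, B, C in the order given.
Side lengths²: AB² = 56.25, AC² = 20, BC² = 46.25.
Since AB² = 56.25 < 46.25 + 20 = 66.25, the triangle is acute, so the smallest enclosing circle is the circumcircle.
Circumcentre = (-1.625, -1.75), r² = 14.453125.
r = √(14.453125) ≈ 3.80.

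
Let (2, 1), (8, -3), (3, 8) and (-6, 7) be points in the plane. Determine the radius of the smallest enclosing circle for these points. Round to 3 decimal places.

The farthest pair is (8, -3)–(-6, 7) with squared distance 296. The circle on this segment as diameter has centre (1, 2) and r² = 296/4 = 74.
Check (2, 1): distance² to centre = 2 ≤ 74, so it lies inside.
All remaining points lie in this disk, and no smaller disk contains both endpoints, so this is the minimum enclosing circle.
r = √74 ≈ 8.602.

8.602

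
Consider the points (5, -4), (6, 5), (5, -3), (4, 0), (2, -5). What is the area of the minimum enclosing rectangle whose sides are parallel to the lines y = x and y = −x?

In coordinates u = x + y, v = x − y the rectangle is axis-aligned; the map (x,y)→(u,v) scales areas by 2.
u-values: 1, 11, 2, 4, -3; range = 11 − (-3) = 14.
v-values: 9, 1, 8, 4, 7; range = 9 − 1 = 8.
Area = (14 × 8) / 2 = 56.

56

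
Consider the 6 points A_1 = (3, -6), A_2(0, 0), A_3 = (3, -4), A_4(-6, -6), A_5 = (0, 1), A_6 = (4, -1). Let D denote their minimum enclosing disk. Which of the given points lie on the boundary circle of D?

A_4, A_6

The farthest pair is A_4–A_6 with squared distance 125. The circle on this segment as diameter has centre (-1, -3.5) and r² = 125/4 = 31.25.
Check A_1: distance² to centre = 22.25 ≤ 31.25, so it lies inside.
All remaining points lie in this disk, and no smaller disk contains both endpoints, so this is the minimum enclosing circle.
The points at distance exactly r from the centre are A_4, A_6 — 2 points.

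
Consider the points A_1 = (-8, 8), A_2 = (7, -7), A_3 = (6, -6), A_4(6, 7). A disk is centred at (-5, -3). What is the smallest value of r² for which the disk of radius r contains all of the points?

The required radius is the distance from (-5, -3) to the farthest point.
Squared distances: 130, 160, 130, 221.
Maximum is 221, attained at A_4.

221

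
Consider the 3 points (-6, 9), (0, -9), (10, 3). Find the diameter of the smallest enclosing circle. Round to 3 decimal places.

Call the three points A, B, C in the order given.
Side lengths²: AB² = 360, AC² = 292, BC² = 244.
Since AB² = 360 < 292 + 244 = 536, the triangle is acute, so the smallest enclosing circle is the circumcircle.
Circumcentre = (1/7, 22/21), r² = 44530/441.
Diameter = 2r = 2√(44530/441) ≈ 20.097.

20.097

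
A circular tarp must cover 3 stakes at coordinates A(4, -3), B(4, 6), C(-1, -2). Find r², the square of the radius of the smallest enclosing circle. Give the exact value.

23.14

Side lengths²: AB² = 81, AC² = 26, BC² = 89.
Since BC² = 89 < 81 + 26 = 107, the triangle is acute, so the smallest enclosing circle is the circumcircle.
Circumcentre = (2.3, 1.5), r² = 23.14.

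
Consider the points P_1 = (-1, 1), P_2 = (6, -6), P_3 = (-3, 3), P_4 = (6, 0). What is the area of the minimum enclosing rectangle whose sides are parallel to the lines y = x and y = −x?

In coordinates u = x + y, v = x − y the rectangle is axis-aligned; the map (x,y)→(u,v) scales areas by 2.
u-values: 0, 0, 0, 6; range = 6 − 0 = 6.
v-values: -2, 12, -6, 6; range = 12 − (-6) = 18.
Area = (6 × 18) / 2 = 54.

54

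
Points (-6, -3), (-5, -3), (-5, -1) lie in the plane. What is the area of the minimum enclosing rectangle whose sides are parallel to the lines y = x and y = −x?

In coordinates u = x + y, v = x − y the rectangle is axis-aligned; the map (x,y)→(u,v) scales areas by 2.
u-values: -9, -8, -6; range = -6 − (-9) = 3.
v-values: -3, -2, -4; range = -2 − (-4) = 2.
Area = (3 × 2) / 2 = 3.

3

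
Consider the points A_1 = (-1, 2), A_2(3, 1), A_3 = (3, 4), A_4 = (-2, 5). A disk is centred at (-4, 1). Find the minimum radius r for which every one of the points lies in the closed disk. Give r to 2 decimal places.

The required radius is the distance from (-4, 1) to the farthest point.
Squared distances: 10, 49, 58, 20.
Maximum is 58, attained at A_3.
r = √58 ≈ 7.62.

7.62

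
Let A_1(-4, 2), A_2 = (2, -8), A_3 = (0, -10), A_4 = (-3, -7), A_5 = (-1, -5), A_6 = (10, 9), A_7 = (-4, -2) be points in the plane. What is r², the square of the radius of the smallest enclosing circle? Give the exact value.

115.25

A smallest enclosing disk is always determined by at most three of the input points on its boundary.
The farthest pair is A_3–A_6 with squared distance 461. The circle on this segment as diameter has centre (5, -0.5) and r² = 461/4 = 115.25.
Check A_1: distance² to centre = 87.25 ≤ 115.25, so it lies inside.
All remaining points lie in this disk, and no smaller disk contains both endpoints, so this is the minimum enclosing circle.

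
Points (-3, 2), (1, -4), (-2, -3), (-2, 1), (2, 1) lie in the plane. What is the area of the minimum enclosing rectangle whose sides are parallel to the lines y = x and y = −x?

In coordinates u = x + y, v = x − y the rectangle is axis-aligned; the map (x,y)→(u,v) scales areas by 2.
u-values: -1, -3, -5, -1, 3; range = 3 − (-5) = 8.
v-values: -5, 5, 1, -3, 1; range = 5 − (-5) = 10.
Area = (8 × 10) / 2 = 40.

40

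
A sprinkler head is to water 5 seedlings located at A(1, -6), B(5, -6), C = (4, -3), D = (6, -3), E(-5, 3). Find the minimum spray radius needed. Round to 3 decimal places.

6.727

The minimum enclosing circle of a finite set is fixed by two of the points (as a diameter) or three (as a circumcircle).
The farthest pair is B–E with squared distance 181. The circle on this segment as diameter has centre (0, -1.5) and r² = 181/4 = 45.25.
Check A: distance² to centre = 21.25 ≤ 45.25, so it lies inside.
All remaining points lie in this disk, and no smaller disk contains both endpoints, so this is the minimum enclosing circle.
r = √(45.25) ≈ 6.727.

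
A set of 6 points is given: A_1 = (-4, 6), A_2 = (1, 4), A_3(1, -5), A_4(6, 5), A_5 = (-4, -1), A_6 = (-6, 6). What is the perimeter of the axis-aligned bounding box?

Width = max x − min x = 6 − (-6) = 12.
Height = max y − min y = 6 − (-5) = 11.
Perimeter = 2(12 + 11) = 46.

46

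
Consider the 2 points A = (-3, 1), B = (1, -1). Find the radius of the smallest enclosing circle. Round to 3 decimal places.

The smallest circle enclosing two points has them as diameter endpoints.
Centre = midpoint = (-1, 0); r² = |AB|²/4 = 20/4 = 5.
r = √5 ≈ 2.236.

2.236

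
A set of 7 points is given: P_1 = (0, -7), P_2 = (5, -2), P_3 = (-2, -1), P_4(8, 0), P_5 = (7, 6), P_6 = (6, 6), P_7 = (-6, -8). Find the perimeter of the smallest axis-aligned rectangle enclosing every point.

Width = max x − min x = 8 − (-6) = 14.
Height = max y − min y = 6 − (-8) = 14.
Perimeter = 2(14 + 14) = 56.

56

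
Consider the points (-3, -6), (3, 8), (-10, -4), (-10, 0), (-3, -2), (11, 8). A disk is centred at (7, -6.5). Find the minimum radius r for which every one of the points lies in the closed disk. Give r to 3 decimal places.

The required radius is the distance from (7, -6.5) to the farthest point.
Squared distances: 100.25, 226.25, 295.25, 331.25, 120.25, 226.25.
Maximum is 331.25, attained at (-10, 0).
r = √(331.25) ≈ 18.200.

18.200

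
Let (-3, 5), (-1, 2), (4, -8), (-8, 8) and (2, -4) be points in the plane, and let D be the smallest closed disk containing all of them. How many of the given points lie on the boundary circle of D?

2

By Welzl's lemma the MEC is supported by two points (diametrically opposite) or three points (on a circumcircle).
The farthest pair is (4, -8)–(-8, 8) with squared distance 400. The circle on this segment as diameter has centre (-2, 0) and r² = 400/4 = 100.
Check (-3, 5): distance² to centre = 26 ≤ 100, so it lies inside.
All remaining points lie in this disk, and no smaller disk contains both endpoints, so this is the minimum enclosing circle.
The points at distance exactly r from the centre are (4, -8), (-8, 8) — 2 points.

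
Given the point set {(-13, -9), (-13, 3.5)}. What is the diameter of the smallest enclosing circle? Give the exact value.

The smallest circle enclosing two points has them as diameter endpoints.
Centre = midpoint = (-13, -2.75); r² = |(-13, -9)−(-13, 3.5)|²/4 = 156.25/4 = 39.0625.
Diameter = 2r = 2√(39.0625) = 12.5.

12.5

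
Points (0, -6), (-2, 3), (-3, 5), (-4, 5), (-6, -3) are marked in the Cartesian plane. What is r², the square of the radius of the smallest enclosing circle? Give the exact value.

A smallest enclosing disk is always determined by at most three of the input points on its boundary.
The farthest pair is (0, -6)–(-4, 5) with squared distance 137. The circle on this segment as diameter has centre (-2, -0.5) and r² = 137/4 = 34.25.
Check (-2, 3): distance² to centre = 12.25 ≤ 34.25, so it lies inside.
All remaining points lie in this disk, and no smaller disk contains both endpoints, so this is the minimum enclosing circle.

34.25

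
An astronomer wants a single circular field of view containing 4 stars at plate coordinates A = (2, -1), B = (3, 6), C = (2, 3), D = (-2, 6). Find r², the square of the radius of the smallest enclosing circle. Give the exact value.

By Welzl's lemma the MEC is supported by two points (diametrically opposite) or three points (on a circumcircle).
The minimum enclosing circle is determined by three boundary points: A, B, D.
Their circumcentre is (0.5, 39/14) with r² = 1625/98.
The farthest remaining point C is at distance² 225/98 ≤ 1625/98.

1625/98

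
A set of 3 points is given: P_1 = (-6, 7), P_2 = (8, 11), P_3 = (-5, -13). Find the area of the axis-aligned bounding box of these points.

336

x ranges over [-6, 8], width 14.
y ranges over [-13, 11], height 24.
Area = 14 × 24 = 336.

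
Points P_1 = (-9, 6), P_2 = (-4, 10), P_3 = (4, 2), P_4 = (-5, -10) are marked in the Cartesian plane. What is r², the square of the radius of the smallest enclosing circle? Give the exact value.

The minimum enclosing circle of a finite set is fixed by two of the points (as a diameter) or three (as a circumcircle).
The farthest pair is P_2–P_4 with squared distance 401. The circle on this segment as diameter has centre (-4.5, 0) and r² = 401/4 = 100.25.
Check P_1: distance² to centre = 56.25 ≤ 100.25, so it lies inside.
All remaining points lie in this disk, and no smaller disk contains both endpoints, so this is the minimum enclosing circle.

100.25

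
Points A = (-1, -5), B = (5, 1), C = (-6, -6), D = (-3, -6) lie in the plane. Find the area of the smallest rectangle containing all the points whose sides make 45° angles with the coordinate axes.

36

In coordinates u = x + y, v = x − y the rectangle is axis-aligned; the map (x,y)→(u,v) scales areas by 2.
u-values: -6, 6, -12, -9; range = 6 − (-12) = 18.
v-values: 4, 4, 0, 3; range = 4 − 0 = 4.
Area = (18 × 4) / 2 = 36.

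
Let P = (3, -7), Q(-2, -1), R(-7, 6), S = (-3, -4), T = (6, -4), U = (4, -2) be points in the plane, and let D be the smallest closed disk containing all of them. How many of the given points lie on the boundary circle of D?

3

The minimum enclosing circle of a finite set is fixed by two of the points (as a diameter) or three (as a circumcircle).
The minimum enclosing circle is determined by three boundary points: P, R, T.
Their circumcentre is (-53/46, 7/46) with r² = 72361/1058.
The farthest remaining point U is at distance² 32985/1058 ≤ 72361/1058.
The points at distance exactly r from the centre are P, R, T — 3 points.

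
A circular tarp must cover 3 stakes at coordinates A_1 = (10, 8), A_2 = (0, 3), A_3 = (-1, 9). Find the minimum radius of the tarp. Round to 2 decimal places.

Side lengths²: A_1A_2² = 125, A_1A_3² = 122, A_2A_3² = 37.
Since A_1A_2² = 125 < 122 + 37 = 159, the triangle is acute, so the smallest enclosing circle is the circumcircle.
Circumcentre = (113/26, 177/26), r² = 11285/338.
r = √(11285/338) ≈ 5.78.

5.78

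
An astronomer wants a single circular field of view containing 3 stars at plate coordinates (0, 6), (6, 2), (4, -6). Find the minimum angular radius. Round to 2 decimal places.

Call the three points A, B, C in the order given.
Side lengths²: AB² = 52, AC² = 160, BC² = 68.
Since AC² = 160 ≥ 68 + 52 = 120, the angle opposite AC is not acute, so the smallest enclosing circle has AC as diameter.
Centre = midpoint of AC = (2, 0), r² = 160/4 = 40.
r = √40 ≈ 6.32.

6.32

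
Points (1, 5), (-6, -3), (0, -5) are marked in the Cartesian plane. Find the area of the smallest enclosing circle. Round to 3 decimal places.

93.275

Call the three points A, B, C in the order given.
Side lengths²: AB² = 113, AC² = 101, BC² = 40.
Since AB² = 113 < 101 + 40 = 141, the triangle is acute, so the smallest enclosing circle is the circumcircle.
Circumcentre = (-99/62, 13/62), r² = 57065/1922.
Area = π·r² = π·57065/1922 ≈ 93.275.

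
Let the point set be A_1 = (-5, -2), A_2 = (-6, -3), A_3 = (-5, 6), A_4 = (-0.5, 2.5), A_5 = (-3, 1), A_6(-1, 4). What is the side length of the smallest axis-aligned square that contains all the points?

The bounding box has width 5.5 and height 9.
An axis-aligned square enclosing the set must have side ≥ max(width, height).
So the minimum side is max(5.5, 9) = 9.

9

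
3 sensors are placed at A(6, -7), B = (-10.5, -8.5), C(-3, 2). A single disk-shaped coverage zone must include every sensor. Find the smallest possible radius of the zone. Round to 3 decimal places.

8.398

Side lengths²: AB² = 274.5, AC² = 162, BC² = 166.5.
Since AB² = 274.5 < 166.5 + 162 = 328.5, the triangle is acute, so the smallest enclosing circle is the circumcircle.
Circumcentre = (-2.375, -6.375), r² = 70.53125.
r = √(70.53125) ≈ 8.398.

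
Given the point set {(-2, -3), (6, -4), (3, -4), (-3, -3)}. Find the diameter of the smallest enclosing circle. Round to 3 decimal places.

9.055

The minimum enclosing circle of a finite set is fixed by two of the points (as a diameter) or three (as a circumcircle).
The farthest pair is (6, -4)–(-3, -3) with squared distance 82. The circle on this segment as diameter has centre (1.5, -3.5) and r² = 82/4 = 20.5.
Check (-2, -3): distance² to centre = 12.5 ≤ 20.5, so it lies inside.
All remaining points lie in this disk, and no smaller disk contains both endpoints, so this is the minimum enclosing circle.
Diameter = 2r = 2√(20.5) ≈ 9.055.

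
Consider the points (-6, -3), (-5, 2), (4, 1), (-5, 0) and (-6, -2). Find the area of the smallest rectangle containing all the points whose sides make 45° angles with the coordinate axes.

In coordinates u = x + y, v = x − y the rectangle is axis-aligned; the map (x,y)→(u,v) scales areas by 2.
u-values: -9, -3, 5, -5, -8; range = 5 − (-9) = 14.
v-values: -3, -7, 3, -5, -4; range = 3 − (-7) = 10.
Area = (14 × 10) / 2 = 70.

70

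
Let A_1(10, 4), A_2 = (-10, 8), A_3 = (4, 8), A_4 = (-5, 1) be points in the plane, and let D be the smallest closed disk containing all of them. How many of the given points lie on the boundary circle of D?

The minimum enclosing circle of a finite set is fixed by two of the points (as a diameter) or three (as a circumcircle).
The farthest pair is A_1–A_2 with squared distance 416. The circle on this segment as diameter has centre (0, 6) and r² = 416/4 = 104.
Check A_3: distance² to centre = 20 ≤ 104, so it lies inside.
All remaining points lie in this disk, and no smaller disk contains both endpoints, so this is the minimum enclosing circle.
The points at distance exactly r from the centre are A_1, A_2 — 2 points.

2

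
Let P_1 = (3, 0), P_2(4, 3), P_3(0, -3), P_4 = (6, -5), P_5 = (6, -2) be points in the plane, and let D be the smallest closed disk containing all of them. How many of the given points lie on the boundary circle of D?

3

By Welzl's lemma the MEC is supported by two points (diametrically opposite) or three points (on a circumcircle).
The minimum enclosing circle is determined by three boundary points: P_2, P_3, P_4.
Their circumcentre is (43/11, -14/11) with r² = 2210/121.
The farthest remaining point P_5 is at distance² 593/121 ≤ 2210/121.
The points at distance exactly r from the centre are P_2, P_3, P_4 — 3 points.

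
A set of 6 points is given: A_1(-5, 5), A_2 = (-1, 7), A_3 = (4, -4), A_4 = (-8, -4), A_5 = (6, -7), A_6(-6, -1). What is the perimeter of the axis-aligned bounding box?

56

Width = max x − min x = 6 − (-8) = 14.
Height = max y − min y = 7 − (-7) = 14.
Perimeter = 2(14 + 14) = 56.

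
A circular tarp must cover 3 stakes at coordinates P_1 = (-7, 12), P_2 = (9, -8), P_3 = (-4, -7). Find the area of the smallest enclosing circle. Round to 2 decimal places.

515.22

Side lengths²: P_1P_2² = 656, P_1P_3² = 370, P_2P_3² = 170.
Since P_1P_2² = 656 ≥ 370 + 170 = 540, the angle opposite P_1P_2 is not acute, so the smallest enclosing circle has P_1P_2 as diameter.
Centre = midpoint of P_1P_2 = (1, 2), r² = 656/4 = 164.
Area = π·r² = π·164 ≈ 515.22.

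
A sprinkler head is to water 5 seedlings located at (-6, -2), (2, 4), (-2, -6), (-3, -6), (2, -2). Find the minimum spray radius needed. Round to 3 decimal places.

5.590

A smallest enclosing disk is always determined by at most three of the input points on its boundary.
The farthest pair is (2, 4)–(-3, -6) with squared distance 125. The circle on this segment as diameter has centre (-0.5, -1) and r² = 125/4 = 31.25.
Check (-6, -2): distance² to centre = 31.25 ≤ 31.25, so it lies inside.
All remaining points lie in this disk, and no smaller disk contains both endpoints, so this is the minimum enclosing circle.
r = √(31.25) ≈ 5.590.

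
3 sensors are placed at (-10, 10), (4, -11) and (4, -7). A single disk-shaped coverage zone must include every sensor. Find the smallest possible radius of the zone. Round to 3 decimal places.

12.619

Call the three points A, B, C in the order given.
Side lengths²: AB² = 637, AC² = 485, BC² = 16.
Since AB² = 637 ≥ 485 + 16 = 501, the angle opposite AB is not acute, so the smallest enclosing circle has AB as diameter.
Centre = midpoint of AB = (-3, -0.5), r² = 637/4 = 159.25.
r = √(159.25) ≈ 12.619.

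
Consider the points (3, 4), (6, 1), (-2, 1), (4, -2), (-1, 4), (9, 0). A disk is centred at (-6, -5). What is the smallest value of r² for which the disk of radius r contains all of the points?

The required radius is the distance from (-6, -5) to the farthest point.
Squared distances: 162, 180, 52, 109, 106, 250.
Maximum is 250, attained at (9, 0).

250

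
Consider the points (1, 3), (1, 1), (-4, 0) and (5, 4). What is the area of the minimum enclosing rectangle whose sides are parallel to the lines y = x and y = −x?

In coordinates u = x + y, v = x − y the rectangle is axis-aligned; the map (x,y)→(u,v) scales areas by 2.
u-values: 4, 2, -4, 9; range = 9 − (-4) = 13.
v-values: -2, 0, -4, 1; range = 1 − (-4) = 5.
Area = (13 × 5) / 2 = 32.5.

32.5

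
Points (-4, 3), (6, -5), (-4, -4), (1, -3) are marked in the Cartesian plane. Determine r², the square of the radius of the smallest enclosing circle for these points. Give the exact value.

A smallest enclosing disk is always determined by at most three of the input points on its boundary.
The farthest pair is (-4, 3)–(6, -5) with squared distance 164. The circle on this segment as diameter has centre (1, -1) and r² = 164/4 = 41.
Check (-4, -4): distance² to centre = 34 ≤ 41, so it lies inside.
All remaining points lie in this disk, and no smaller disk contains both endpoints, so this is the minimum enclosing circle.

41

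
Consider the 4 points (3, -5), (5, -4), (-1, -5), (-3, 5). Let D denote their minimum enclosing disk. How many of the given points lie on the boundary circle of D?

The farthest pair is (5, -4)–(-3, 5) with squared distance 145. The circle on this segment as diameter has centre (1, 0.5) and r² = 145/4 = 36.25.
Check (3, -5): distance² to centre = 34.25 ≤ 36.25, so it lies inside.
All remaining points lie in this disk, and no smaller disk contains both endpoints, so this is the minimum enclosing circle.
The points at distance exactly r from the centre are (5, -4), (-3, 5) — 2 points.

2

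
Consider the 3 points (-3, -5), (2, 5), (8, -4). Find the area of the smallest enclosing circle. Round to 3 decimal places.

Call the three points A, B, C in the order given.
Side lengths²: AB² = 125, AC² = 122, BC² = 117.
Since AB² = 125 < 122 + 117 = 239, the triangle is acute, so the smallest enclosing circle is the circumcircle.
Circumcentre = (31/14, -19/14), r² = 3965/98.
Area = π·r² = π·3965/98 ≈ 127.106.

127.106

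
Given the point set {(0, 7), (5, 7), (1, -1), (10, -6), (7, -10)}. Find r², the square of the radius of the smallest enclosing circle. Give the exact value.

84.5

A smallest enclosing disk is always determined by at most three of the input points on its boundary.
The farthest pair is (0, 7)–(7, -10) with squared distance 338. The circle on this segment as diameter has centre (3.5, -1.5) and r² = 338/4 = 84.5.
Check (5, 7): distance² to centre = 74.5 ≤ 84.5, so it lies inside.
All remaining points lie in this disk, and no smaller disk contains both endpoints, so this is the minimum enclosing circle.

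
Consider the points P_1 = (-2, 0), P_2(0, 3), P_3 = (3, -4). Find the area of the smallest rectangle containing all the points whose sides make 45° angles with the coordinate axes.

25

In coordinates u = x + y, v = x − y the rectangle is axis-aligned; the map (x,y)→(u,v) scales areas by 2.
u-values: -2, 3, -1; range = 3 − (-2) = 5.
v-values: -2, -3, 7; range = 7 − (-3) = 10.
Area = (5 × 10) / 2 = 25.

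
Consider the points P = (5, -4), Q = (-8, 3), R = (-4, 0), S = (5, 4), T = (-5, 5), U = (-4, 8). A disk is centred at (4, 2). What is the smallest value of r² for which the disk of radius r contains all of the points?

The required radius is the distance from (4, 2) to the farthest point.
Squared distances: 37, 145, 68, 5, 90, 100.
Maximum is 145, attained at Q.

145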